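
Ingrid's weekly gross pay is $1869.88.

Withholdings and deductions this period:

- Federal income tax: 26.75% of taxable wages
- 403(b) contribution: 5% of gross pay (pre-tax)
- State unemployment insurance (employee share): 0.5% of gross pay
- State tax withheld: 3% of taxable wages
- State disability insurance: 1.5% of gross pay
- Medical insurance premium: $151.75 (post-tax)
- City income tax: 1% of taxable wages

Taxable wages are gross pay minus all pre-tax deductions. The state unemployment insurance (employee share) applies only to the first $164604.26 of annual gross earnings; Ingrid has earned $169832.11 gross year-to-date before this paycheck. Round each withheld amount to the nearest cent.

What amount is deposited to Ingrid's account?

$1050.36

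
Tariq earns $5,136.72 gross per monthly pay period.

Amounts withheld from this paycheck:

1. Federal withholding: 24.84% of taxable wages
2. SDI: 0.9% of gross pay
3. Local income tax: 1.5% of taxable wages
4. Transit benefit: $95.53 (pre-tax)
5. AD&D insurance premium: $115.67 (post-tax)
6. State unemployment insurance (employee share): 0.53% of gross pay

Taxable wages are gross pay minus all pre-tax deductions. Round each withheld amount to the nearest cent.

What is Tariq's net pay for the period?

Transit benefit: $95.53
Taxable wages = $5,136.72 − $95.53 = $5,041.19
Local income tax: $5,041.19 × 0.015 = $75.62
Federal withholding: $5,041.19 × 0.2484 = $1,252.23
SDI: $5,136.72 × 0.009 = $46.23
State unemployment insurance (employee share): $5,136.72 × 0.0053 = $27.22
AD&D insurance premium: $115.67
Total deductions = $95.53 + $75.62 + $1,252.23 + $46.23 + $27.22 + $115.67 = $1,612.50
Net pay = $5,136.72 − $1,612.50 = $3,524.22

$3,524.22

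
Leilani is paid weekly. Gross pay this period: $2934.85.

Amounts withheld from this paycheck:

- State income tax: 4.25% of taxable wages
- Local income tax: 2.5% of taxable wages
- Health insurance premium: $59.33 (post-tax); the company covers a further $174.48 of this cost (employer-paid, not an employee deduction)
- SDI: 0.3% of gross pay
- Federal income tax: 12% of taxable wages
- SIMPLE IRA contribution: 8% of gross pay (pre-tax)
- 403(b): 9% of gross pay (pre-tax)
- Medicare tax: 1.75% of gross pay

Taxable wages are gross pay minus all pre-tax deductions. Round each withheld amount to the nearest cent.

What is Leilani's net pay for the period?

SIMPLE IRA contribution: $2934.85 × 0.08 = $234.79
403(b): $2934.85 × 0.09 = $264.14
Pre-tax total = $234.79 + $264.14 = $498.93
Taxable wages = $2934.85 − $498.93 = $2435.92
State income tax: $2435.92 × 0.0425 = $103.53
Local income tax: $2435.92 × 0.025 = $60.90
Federal income tax: $2435.92 × 0.12 = $292.31
Medicare tax: $2934.85 × 0.0175 = $51.36
SDI: $2934.85 × 0.003 = $8.80
Health insurance premium: $59.33
(Employer's $174.48 toward health insurance premium is not withheld from the employee.)
Total deductions = $234.79 + $264.14 + $103.53 + $60.90 + $292.31 + $51.36 + $8.80 + $59.33 = $1075.16
Net pay = $2934.85 − $1075.16 = $1859.69

$1859.69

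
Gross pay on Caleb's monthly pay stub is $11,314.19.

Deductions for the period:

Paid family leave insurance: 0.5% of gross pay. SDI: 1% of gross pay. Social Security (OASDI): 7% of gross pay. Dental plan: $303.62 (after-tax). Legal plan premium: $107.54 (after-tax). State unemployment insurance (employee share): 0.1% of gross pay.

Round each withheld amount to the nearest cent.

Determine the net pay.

$9,930.02

Paid family leave insurance: $11,314.19 × 0.005 = $56.57
SDI: $11,314.19 × 0.01 = $113.14
Social Security (OASDI): $11,314.19 × 0.07 = $791.99
State unemployment insurance (employee share): $11,314.19 × 0.001 = $11.31
Dental plan: $303.62
Legal plan premium: $107.54
Total deductions = $56.57 + $113.14 + $791.99 + $11.31 + $303.62 + $107.54 = $1,384.17
Net pay = $11,314.19 − $1,384.17 = $9,930.02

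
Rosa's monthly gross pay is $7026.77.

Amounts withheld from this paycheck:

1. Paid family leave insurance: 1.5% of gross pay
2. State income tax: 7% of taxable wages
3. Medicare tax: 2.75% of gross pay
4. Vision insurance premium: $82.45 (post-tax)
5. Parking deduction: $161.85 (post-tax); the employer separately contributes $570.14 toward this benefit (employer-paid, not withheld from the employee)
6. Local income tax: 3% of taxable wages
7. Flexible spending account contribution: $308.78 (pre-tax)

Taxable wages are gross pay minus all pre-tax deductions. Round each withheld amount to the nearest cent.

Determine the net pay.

$5503.25

Flexible spending account contribution: $308.78
Taxable wages = $7026.77 − $308.78 = $6717.99
Local income tax: $6717.99 × 0.03 = $201.54
State income tax: $6717.99 × 0.07 = $470.26
Paid family leave insurance: $7026.77 × 0.015 = $105.40
Medicare tax: $7026.77 × 0.0275 = $193.24
Vision insurance premium: $82.45
Parking deduction: $161.85
(Employer's $570.14 toward parking deduction is not withheld from the employee.)
Total deductions = $308.78 + $201.54 + $470.26 + $105.40 + $193.24 + $82.45 + $161.85 = $1523.52
Net pay = $7026.77 − $1523.52 = $5503.25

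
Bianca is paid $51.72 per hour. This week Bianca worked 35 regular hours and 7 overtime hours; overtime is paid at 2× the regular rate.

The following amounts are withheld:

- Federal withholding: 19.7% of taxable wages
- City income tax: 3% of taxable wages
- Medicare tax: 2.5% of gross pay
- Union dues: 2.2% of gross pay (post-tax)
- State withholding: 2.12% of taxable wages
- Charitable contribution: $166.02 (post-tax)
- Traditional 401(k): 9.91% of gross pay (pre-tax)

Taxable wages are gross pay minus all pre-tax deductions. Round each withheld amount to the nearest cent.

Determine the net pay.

Regular pay: 35 × $51.72 = $1,810.20
Overtime pay: 7 × $51.72 × 2 = $724.08
Gross pay = $1,810.20 + $724.08 = $2,534.28
Traditional 401(k): $2,534.28 × 0.0991 = $251.15
Taxable wages = $2,534.28 − $251.15 = $2,283.13
State withholding: $2,283.13 × 0.0212 = $48.40
City income tax: $2,283.13 × 0.03 = $68.49
Federal withholding: $2,283.13 × 0.197 = $449.78
Medicare tax: $2,534.28 × 0.025 = $63.36
Union dues: $2,534.28 × 0.022 = $55.75
Charitable contribution: $166.02
Total deductions = $251.15 + $48.40 + $68.49 + $449.78 + $63.36 + $55.75 + $166.02 = $1,102.95
Net pay = $2,534.28 − $1,102.95 = $1,431.33

$1,431.33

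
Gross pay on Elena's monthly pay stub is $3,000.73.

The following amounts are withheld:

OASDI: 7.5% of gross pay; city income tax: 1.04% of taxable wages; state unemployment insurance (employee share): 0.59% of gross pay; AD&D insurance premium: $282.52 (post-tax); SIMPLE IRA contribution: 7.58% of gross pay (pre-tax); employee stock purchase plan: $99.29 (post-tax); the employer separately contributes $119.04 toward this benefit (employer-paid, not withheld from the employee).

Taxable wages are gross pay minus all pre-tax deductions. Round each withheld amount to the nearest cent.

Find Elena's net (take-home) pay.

SIMPLE IRA contribution: $3,000.73 × 0.0758 = $227.46
Taxable wages = $3,000.73 − $227.46 = $2,773.27
City income tax: $2,773.27 × 0.0104 = $28.84
State unemployment insurance (employee share): $3,000.73 × 0.0059 = $17.70
OASDI: $3,000.73 × 0.075 = $225.05
Employee stock purchase plan: $99.29
AD&D insurance premium: $282.52
(Employer's $119.04 toward employee stock purchase plan is not withheld from the employee.)
Total deductions = $227.46 + $28.84 + $17.70 + $225.05 + $99.29 + $282.52 = $880.86
Net pay = $3,000.73 − $880.86 = $2,119.87

$2,119.87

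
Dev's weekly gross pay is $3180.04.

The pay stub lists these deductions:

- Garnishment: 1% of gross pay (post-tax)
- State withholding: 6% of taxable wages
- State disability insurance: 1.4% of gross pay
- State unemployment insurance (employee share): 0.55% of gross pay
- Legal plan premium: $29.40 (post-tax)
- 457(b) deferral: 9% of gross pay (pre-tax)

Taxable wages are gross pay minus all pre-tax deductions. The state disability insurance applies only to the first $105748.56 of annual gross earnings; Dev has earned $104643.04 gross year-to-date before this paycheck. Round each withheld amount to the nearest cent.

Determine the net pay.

$2626.04

457(b) deferral: $3180.04 × 0.09 = $286.20
Taxable wages = $3180.04 − $286.20 = $2893.84
State withholding: $2893.84 × 0.06 = $173.63
State disability insurance: only $105748.56 − $104643.04 = $1105.52 of this check is subject → $1105.52 × 0.014 = $15.48
State unemployment insurance (employee share): $3180.04 × 0.0055 = $17.49
Legal plan premium: $29.40
Garnishment: $3180.04 × 0.01 = $31.80
Total deductions = $286.20 + $173.63 + $15.48 + $17.49 + $29.40 + $31.80 = $554.00
Net pay = $3180.04 − $554.00 = $2626.04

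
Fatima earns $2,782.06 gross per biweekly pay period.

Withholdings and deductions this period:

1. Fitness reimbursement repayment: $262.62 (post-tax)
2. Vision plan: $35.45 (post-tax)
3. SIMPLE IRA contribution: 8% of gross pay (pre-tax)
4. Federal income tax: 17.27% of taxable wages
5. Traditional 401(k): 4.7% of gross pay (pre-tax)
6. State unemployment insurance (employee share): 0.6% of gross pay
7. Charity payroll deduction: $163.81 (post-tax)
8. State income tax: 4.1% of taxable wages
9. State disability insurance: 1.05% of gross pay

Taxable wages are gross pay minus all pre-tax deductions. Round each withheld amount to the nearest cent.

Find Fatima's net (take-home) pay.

$1,401.94

SIMPLE IRA contribution: $2,782.06 × 0.08 = $222.56
Traditional 401(k): $2,782.06 × 0.047 = $130.76
Pre-tax total = $222.56 + $130.76 = $353.32
Taxable wages = $2,782.06 − $353.32 = $2,428.74
State income tax: $2,428.74 × 0.041 = $99.58
Federal income tax: $2,428.74 × 0.1727 = $419.44
State disability insurance: $2,782.06 × 0.0105 = $29.21
State unemployment insurance (employee share): $2,782.06 × 0.006 = $16.69
Vision plan: $35.45
Charity payroll deduction: $163.81
Fitness reimbursement repayment: $262.62
Total deductions = $222.56 + $130.76 + $99.58 + $419.44 + $29.21 + $16.69 + $35.45 + $163.81 + $262.62 = $1,380.12
Net pay = $2,782.06 − $1,380.12 = $1,401.94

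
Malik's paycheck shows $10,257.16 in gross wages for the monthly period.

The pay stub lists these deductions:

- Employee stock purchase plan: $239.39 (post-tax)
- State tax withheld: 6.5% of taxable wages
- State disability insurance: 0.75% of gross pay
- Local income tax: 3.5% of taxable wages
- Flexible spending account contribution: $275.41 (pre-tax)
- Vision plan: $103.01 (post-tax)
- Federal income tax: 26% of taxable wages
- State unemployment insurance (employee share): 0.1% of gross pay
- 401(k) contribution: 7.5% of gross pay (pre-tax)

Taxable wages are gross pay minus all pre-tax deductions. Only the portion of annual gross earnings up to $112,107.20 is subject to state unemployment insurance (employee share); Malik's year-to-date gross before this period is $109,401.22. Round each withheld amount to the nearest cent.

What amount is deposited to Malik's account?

401(k) contribution: $10,257.16 × 0.075 = $769.29
Flexible spending account contribution: $275.41
Pre-tax total = $769.29 + $275.41 = $1,044.70
Taxable wages = $10,257.16 − $1,044.70 = $9,212.46
Federal income tax: $9,212.46 × 0.26 = $2,395.24
Local income tax: $9,212.46 × 0.035 = $322.44
State tax withheld: $9,212.46 × 0.065 = $598.81
State disability insurance: $10,257.16 × 0.0075 = $76.93
State unemployment insurance (employee share): only $112,107.20 − $109,401.22 = $2,705.98 of this check is subject → $2,705.98 × 0.001 = $2.71
Employee stock purchase plan: $239.39
Vision plan: $103.01
Total deductions = $769.29 + $275.41 + $2,395.24 + $322.44 + $598.81 + $76.93 + $2.71 + $239.39 + $103.01 = $4,783.23
Net pay = $10,257.16 − $4,783.23 = $5,473.93

$5,473.93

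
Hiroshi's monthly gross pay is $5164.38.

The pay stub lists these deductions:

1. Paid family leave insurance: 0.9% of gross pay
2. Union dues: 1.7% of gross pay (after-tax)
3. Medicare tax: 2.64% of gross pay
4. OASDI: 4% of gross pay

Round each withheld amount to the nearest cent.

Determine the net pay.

OASDI: $5164.38 × 0.04 = $206.58
Paid family leave insurance: $5164.38 × 0.009 = $46.48
Medicare tax: $5164.38 × 0.0264 = $136.34
Union dues: $5164.38 × 0.017 = $87.79
Total deductions = $206.58 + $46.48 + $136.34 + $87.79 = $477.19
Net pay = $5164.38 − $477.19 = $4687.19

$4687.19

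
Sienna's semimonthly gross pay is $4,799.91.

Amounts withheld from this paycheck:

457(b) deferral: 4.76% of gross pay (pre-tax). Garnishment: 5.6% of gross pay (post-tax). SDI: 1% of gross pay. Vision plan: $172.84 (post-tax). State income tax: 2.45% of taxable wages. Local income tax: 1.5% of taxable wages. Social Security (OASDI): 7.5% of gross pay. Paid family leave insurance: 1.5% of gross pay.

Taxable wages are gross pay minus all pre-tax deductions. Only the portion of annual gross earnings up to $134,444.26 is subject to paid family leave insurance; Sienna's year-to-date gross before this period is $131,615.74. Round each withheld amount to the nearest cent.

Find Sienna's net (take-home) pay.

457(b) deferral: $4,799.91 × 0.0476 = $228.48
Taxable wages = $4,799.91 − $228.48 = $4,571.43
Local income tax: $4,571.43 × 0.015 = $68.57
State income tax: $4,571.43 × 0.0245 = $112.00
SDI: $4,799.91 × 0.01 = $48.00
Paid family leave insurance: only $134,444.26 − $131,615.74 = $2,828.52 of this check is subject → $2,828.52 × 0.015 = $42.43
Social Security (OASDI): $4,799.91 × 0.075 = $359.99
Vision plan: $172.84
Garnishment: $4,799.91 × 0.056 = $268.79
Total deductions = $228.48 + $68.57 + $112.00 + $48.00 + $42.43 + $359.99 + $172.84 + $268.79 = $1,301.10
Net pay = $4,799.91 − $1,301.10 = $3,498.81

$3,498.81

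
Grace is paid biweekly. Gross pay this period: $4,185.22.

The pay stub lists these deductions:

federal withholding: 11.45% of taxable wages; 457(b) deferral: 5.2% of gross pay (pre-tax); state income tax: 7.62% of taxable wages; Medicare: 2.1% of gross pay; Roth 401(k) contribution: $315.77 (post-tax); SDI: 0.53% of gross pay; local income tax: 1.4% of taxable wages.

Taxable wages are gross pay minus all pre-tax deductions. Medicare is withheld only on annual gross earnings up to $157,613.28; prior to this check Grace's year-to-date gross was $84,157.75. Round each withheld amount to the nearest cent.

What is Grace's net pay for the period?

$2,729.58

457(b) deferral: $4,185.22 × 0.052 = $217.63
Taxable wages = $4,185.22 − $217.63 = $3,967.59
State income tax: $3,967.59 × 0.0762 = $302.33
Local income tax: $3,967.59 × 0.014 = $55.55
Federal withholding: $3,967.59 × 0.1145 = $454.29
SDI: $4,185.22 × 0.0053 = $22.18
Medicare: cap not yet reached, full $4,185.22 is subject → $4,185.22 × 0.021 = $87.89
Roth 401(k) contribution: $315.77
Total deductions = $217.63 + $302.33 + $55.55 + $454.29 + $22.18 + $87.89 + $315.77 = $1,455.64
Net pay = $4,185.22 − $1,455.64 = $2,729.58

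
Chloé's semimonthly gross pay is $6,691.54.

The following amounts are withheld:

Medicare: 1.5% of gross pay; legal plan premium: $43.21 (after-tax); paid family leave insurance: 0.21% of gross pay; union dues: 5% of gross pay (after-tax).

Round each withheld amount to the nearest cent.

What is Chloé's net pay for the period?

$6,199.33

Paid family leave insurance: $6,691.54 × 0.0021 = $14.05
Medicare: $6,691.54 × 0.015 = $100.37
Union dues: $6,691.54 × 0.05 = $334.58
Legal plan premium: $43.21
Total deductions = $14.05 + $100.37 + $334.58 + $43.21 = $492.21
Net pay = $6,691.54 − $492.21 = $6,199.33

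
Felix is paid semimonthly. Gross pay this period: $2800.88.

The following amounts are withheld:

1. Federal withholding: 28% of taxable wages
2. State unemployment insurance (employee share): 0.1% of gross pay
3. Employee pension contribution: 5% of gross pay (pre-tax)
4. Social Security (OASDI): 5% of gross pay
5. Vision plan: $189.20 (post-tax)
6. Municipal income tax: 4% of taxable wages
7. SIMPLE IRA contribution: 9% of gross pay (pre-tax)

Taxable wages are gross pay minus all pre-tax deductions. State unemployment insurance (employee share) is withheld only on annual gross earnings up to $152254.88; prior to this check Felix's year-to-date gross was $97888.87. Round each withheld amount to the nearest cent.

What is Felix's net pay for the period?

Employee pension contribution: $2800.88 × 0.05 = $140.04
SIMPLE IRA contribution: $2800.88 × 0.09 = $252.08
Pre-tax total = $140.04 + $252.08 = $392.12
Taxable wages = $2800.88 − $392.12 = $2408.76
Municipal income tax: $2408.76 × 0.04 = $96.35
Federal withholding: $2408.76 × 0.28 = $674.45
State unemployment insurance (employee share): cap not yet reached, full $2800.88 is subject → $2800.88 × 0.001 = $2.80
Social Security (OASDI): $2800.88 × 0.05 = $140.04
Vision plan: $189.20
Total deductions = $140.04 + $252.08 + $96.35 + $674.45 + $2.80 + $140.04 + $189.20 = $1494.96
Net pay = $2800.88 − $1494.96 = $1305.92

$1305.92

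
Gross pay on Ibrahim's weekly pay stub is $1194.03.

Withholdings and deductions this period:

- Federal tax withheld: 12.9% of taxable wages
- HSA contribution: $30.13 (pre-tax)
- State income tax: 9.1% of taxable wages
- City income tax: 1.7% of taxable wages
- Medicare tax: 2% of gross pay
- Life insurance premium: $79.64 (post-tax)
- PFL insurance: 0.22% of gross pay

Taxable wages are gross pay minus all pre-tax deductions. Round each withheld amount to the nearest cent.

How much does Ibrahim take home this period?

$781.91

HSA contribution: $30.13
Taxable wages = $1194.03 − $30.13 = $1163.90
Federal tax withheld: $1163.90 × 0.129 = $150.14
City income tax: $1163.90 × 0.017 = $19.79
State income tax: $1163.90 × 0.091 = $105.91
Medicare tax: $1194.03 × 0.02 = $23.88
PFL insurance: $1194.03 × 0.0022 = $2.63
Life insurance premium: $79.64
Total deductions = $30.13 + $150.14 + $19.79 + $105.91 + $23.88 + $2.63 + $79.64 = $412.12
Net pay = $1194.03 − $412.12 = $781.91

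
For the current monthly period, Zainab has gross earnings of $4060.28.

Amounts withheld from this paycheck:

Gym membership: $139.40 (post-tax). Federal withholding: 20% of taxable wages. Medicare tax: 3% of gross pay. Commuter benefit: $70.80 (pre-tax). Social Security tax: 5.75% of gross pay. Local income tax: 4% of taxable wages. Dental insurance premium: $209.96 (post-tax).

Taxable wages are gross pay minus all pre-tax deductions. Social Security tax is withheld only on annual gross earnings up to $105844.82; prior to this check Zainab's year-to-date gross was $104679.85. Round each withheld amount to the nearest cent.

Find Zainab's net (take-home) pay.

Commuter benefit: $70.80
Taxable wages = $4060.28 − $70.80 = $3989.48
Federal withholding: $3989.48 × 0.2 = $797.90
Local income tax: $3989.48 × 0.04 = $159.58
Social Security tax: only $105844.82 − $104679.85 = $1164.97 of this check is subject → $1164.97 × 0.0575 = $66.99
Medicare tax: $4060.28 × 0.03 = $121.81
Gym membership: $139.40
Dental insurance premium: $209.96
Total deductions = $70.80 + $797.90 + $159.58 + $66.99 + $121.81 + $139.40 + $209.96 = $1566.44
Net pay = $4060.28 − $1566.44 = $2493.84

$2493.84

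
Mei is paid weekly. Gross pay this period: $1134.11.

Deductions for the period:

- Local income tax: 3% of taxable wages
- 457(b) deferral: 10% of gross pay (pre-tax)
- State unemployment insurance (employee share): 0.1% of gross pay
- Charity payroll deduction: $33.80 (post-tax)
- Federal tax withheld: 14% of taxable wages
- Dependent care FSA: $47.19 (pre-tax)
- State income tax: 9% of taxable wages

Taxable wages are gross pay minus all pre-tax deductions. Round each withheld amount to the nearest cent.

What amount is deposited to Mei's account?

457(b) deferral: $1134.11 × 0.1 = $113.41
Dependent care FSA: $47.19
Pre-tax total = $113.41 + $47.19 = $160.60
Taxable wages = $1134.11 − $160.60 = $973.51
Local income tax: $973.51 × 0.03 = $29.21
State income tax: $973.51 × 0.09 = $87.62
Federal tax withheld: $973.51 × 0.14 = $136.29
State unemployment insurance (employee share): $1134.11 × 0.001 = $1.13
Charity payroll deduction: $33.80
Total deductions = $113.41 + $47.19 + $29.21 + $87.62 + $136.29 + $1.13 + $33.80 = $448.65
Net pay = $1134.11 − $448.65 = $685.46

$685.46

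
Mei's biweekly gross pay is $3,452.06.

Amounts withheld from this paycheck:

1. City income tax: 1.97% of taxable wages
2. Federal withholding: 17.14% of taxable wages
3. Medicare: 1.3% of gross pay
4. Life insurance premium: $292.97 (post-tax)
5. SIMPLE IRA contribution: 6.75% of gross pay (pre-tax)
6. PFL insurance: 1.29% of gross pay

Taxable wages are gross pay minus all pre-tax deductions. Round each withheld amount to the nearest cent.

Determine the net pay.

SIMPLE IRA contribution: $3,452.06 × 0.0675 = $233.01
Taxable wages = $3,452.06 − $233.01 = $3,219.05
Federal withholding: $3,219.05 × 0.1714 = $551.75
City income tax: $3,219.05 × 0.0197 = $63.42
PFL insurance: $3,452.06 × 0.0129 = $44.53
Medicare: $3,452.06 × 0.013 = $44.88
Life insurance premium: $292.97
Total deductions = $233.01 + $551.75 + $63.42 + $44.53 + $44.88 + $292.97 = $1,230.56
Net pay = $3,452.06 − $1,230.56 = $2,221.50

$2,221.50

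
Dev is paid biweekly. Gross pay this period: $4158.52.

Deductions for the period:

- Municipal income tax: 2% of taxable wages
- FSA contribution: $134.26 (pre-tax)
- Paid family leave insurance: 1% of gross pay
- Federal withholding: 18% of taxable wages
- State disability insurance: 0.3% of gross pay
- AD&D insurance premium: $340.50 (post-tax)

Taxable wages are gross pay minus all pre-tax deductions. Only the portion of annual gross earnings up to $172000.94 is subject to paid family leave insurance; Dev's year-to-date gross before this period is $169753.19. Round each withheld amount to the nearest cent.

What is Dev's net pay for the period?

FSA contribution: $134.26
Taxable wages = $4158.52 − $134.26 = $4024.26
Federal withholding: $4024.26 × 0.18 = $724.37
Municipal income tax: $4024.26 × 0.02 = $80.49
Paid family leave insurance: only $172000.94 − $169753.19 = $2247.75 of this check is subject → $2247.75 × 0.01 = $22.48
State disability insurance: $4158.52 × 0.003 = $12.48
AD&D insurance premium: $340.50
Total deductions = $134.26 + $724.37 + $80.49 + $22.48 + $12.48 + $340.50 = $1314.58
Net pay = $4158.52 − $1314.58 = $2843.94

$2843.94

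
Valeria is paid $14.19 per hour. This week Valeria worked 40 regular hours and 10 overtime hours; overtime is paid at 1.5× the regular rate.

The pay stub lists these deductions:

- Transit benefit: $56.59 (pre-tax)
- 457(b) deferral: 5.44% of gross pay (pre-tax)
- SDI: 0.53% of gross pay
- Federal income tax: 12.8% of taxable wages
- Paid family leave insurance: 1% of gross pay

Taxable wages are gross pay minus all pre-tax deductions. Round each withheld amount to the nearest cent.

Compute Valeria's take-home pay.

$582.24

Regular pay: 40 × $14.19 = $567.60
Overtime pay: 10 × $14.19 × 1.5 = $212.85
Gross pay = $567.60 + $212.85 = $780.45
457(b) deferral: $780.45 × 0.0544 = $42.46
Transit benefit: $56.59
Pre-tax total = $42.46 + $56.59 = $99.05
Taxable wages = $780.45 − $99.05 = $681.40
Federal income tax: $681.40 × 0.128 = $87.22
Paid family leave insurance: $780.45 × 0.01 = $7.80
SDI: $780.45 × 0.0053 = $4.14
Total deductions = $42.46 + $56.59 + $87.22 + $7.80 + $4.14 = $198.21
Net pay = $780.45 − $198.21 = $582.24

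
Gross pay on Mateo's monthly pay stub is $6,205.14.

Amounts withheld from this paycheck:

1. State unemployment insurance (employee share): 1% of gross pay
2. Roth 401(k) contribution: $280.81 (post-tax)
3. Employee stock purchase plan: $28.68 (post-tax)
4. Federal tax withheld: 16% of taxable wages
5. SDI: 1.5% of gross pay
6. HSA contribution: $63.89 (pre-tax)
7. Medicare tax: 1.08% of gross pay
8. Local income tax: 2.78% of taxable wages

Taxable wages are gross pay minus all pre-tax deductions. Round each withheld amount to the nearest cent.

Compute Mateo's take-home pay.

$4,456.28

HSA contribution: $63.89
Taxable wages = $6,205.14 − $63.89 = $6,141.25
Federal tax withheld: $6,141.25 × 0.16 = $982.60
Local income tax: $6,141.25 × 0.0278 = $170.73
Medicare tax: $6,205.14 × 0.0108 = $67.02
State unemployment insurance (employee share): $6,205.14 × 0.01 = $62.05
SDI: $6,205.14 × 0.015 = $93.08
Employee stock purchase plan: $28.68
Roth 401(k) contribution: $280.81
Total deductions = $63.89 + $982.60 + $170.73 + $67.02 + $62.05 + $93.08 + $28.68 + $280.81 = $1,748.86
Net pay = $6,205.14 − $1,748.86 = $4,456.28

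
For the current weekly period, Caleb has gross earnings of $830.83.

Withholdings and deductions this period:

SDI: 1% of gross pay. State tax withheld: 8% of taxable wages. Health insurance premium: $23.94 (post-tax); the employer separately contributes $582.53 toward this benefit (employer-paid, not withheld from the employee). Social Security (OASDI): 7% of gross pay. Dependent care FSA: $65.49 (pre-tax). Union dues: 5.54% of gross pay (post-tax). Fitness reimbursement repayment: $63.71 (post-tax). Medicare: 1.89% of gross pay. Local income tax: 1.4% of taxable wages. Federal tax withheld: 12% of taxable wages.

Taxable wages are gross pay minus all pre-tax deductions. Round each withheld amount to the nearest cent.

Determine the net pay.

Dependent care FSA: $65.49
Taxable wages = $830.83 − $65.49 = $765.34
Federal tax withheld: $765.34 × 0.12 = $91.84
Local income tax: $765.34 × 0.014 = $10.71
State tax withheld: $765.34 × 0.08 = $61.23
Social Security (OASDI): $830.83 × 0.07 = $58.16
Medicare: $830.83 × 0.0189 = $15.70
SDI: $830.83 × 0.01 = $8.31
Union dues: $830.83 × 0.0554 = $46.03
Health insurance premium: $23.94
Fitness reimbursement repayment: $63.71
(Employer's $582.53 toward health insurance premium is not withheld from the employee.)
Total deductions = $65.49 + $91.84 + $10.71 + $61.23 + $58.16 + $15.70 + $8.31 + $46.03 + $23.94 + $63.71 = $445.12
Net pay = $830.83 − $445.12 = $385.71

$385.71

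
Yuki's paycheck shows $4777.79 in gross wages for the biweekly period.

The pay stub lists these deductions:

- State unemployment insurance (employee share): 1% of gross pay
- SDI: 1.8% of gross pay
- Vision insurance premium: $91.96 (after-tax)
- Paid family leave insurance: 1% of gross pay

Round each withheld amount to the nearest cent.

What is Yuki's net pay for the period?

$4504.27

Paid family leave insurance: $4777.79 × 0.01 = $47.78
SDI: $4777.79 × 0.018 = $86.00
State unemployment insurance (employee share): $4777.79 × 0.01 = $47.78
Vision insurance premium: $91.96
Total deductions = $47.78 + $86.00 + $47.78 + $91.96 = $273.52
Net pay = $4777.79 − $273.52 = $4504.27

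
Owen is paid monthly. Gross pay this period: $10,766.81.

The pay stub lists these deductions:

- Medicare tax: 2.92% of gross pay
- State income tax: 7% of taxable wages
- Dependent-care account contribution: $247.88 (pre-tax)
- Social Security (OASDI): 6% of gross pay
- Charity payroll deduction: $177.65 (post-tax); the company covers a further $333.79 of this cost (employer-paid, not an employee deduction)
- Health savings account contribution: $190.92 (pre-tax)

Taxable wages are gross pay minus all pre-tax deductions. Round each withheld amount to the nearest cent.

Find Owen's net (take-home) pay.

$8,467.00

Health savings account contribution: $190.92
Dependent-care account contribution: $247.88
Pre-tax total = $190.92 + $247.88 = $438.80
Taxable wages = $10,766.81 − $438.80 = $10,328.01
State income tax: $10,328.01 × 0.07 = $722.96
Social Security (OASDI): $10,766.81 × 0.06 = $646.01
Medicare tax: $10,766.81 × 0.0292 = $314.39
Charity payroll deduction: $177.65
(Employer's $333.79 toward charity payroll deduction is not withheld from the employee.)
Total deductions = $190.92 + $247.88 + $722.96 + $646.01 + $314.39 + $177.65 = $2,299.81
Net pay = $10,766.81 − $2,299.81 = $8,467.00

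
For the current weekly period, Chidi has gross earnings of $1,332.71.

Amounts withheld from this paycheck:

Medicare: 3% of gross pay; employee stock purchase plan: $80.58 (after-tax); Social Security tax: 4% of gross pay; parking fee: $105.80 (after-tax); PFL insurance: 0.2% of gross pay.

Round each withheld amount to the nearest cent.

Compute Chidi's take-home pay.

$1,050.37

PFL insurance: $1,332.71 × 0.002 = $2.67
Medicare: $1,332.71 × 0.03 = $39.98
Social Security tax: $1,332.71 × 0.04 = $53.31
Employee stock purchase plan: $80.58
Parking fee: $105.80
Total deductions = $2.67 + $39.98 + $53.31 + $80.58 + $105.80 = $282.34
Net pay = $1,332.71 − $282.34 = $1,050.37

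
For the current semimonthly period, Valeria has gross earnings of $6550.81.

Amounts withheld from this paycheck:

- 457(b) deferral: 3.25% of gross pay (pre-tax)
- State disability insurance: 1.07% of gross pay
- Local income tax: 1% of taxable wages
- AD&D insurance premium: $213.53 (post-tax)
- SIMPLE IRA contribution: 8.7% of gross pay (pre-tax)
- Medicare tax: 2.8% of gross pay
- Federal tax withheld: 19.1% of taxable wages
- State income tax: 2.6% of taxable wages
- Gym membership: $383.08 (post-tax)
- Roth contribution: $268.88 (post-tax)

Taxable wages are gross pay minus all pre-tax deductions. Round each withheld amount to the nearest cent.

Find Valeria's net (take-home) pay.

$3339.65

SIMPLE IRA contribution: $6550.81 × 0.087 = $569.92
457(b) deferral: $6550.81 × 0.0325 = $212.90
Pre-tax total = $569.92 + $212.90 = $782.82
Taxable wages = $6550.81 − $782.82 = $5767.99
State income tax: $5767.99 × 0.026 = $149.97
Local income tax: $5767.99 × 0.01 = $57.68
Federal tax withheld: $5767.99 × 0.191 = $1101.69
Medicare tax: $6550.81 × 0.028 = $183.42
State disability insurance: $6550.81 × 0.0107 = $70.09
AD&D insurance premium: $213.53
Roth contribution: $268.88
Gym membership: $383.08
Total deductions = $569.92 + $212.90 + $149.97 + $57.68 + $1101.69 + $183.42 + $70.09 + $213.53 + $268.88 + $383.08 = $3211.16
Net pay = $6550.81 − $3211.16 = $3339.65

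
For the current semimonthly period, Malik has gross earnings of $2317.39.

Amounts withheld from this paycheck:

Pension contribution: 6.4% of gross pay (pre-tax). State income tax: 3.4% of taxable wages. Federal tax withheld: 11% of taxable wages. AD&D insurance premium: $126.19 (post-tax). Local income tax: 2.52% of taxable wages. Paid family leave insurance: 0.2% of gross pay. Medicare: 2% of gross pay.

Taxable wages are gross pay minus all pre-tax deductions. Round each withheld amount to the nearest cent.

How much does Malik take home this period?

$1624.90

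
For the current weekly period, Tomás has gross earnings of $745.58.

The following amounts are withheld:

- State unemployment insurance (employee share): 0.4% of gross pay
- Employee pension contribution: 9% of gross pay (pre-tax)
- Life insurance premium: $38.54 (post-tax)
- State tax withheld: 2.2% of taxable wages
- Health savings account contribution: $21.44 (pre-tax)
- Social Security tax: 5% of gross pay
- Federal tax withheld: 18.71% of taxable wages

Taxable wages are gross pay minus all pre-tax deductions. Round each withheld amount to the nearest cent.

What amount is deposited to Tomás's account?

$440.86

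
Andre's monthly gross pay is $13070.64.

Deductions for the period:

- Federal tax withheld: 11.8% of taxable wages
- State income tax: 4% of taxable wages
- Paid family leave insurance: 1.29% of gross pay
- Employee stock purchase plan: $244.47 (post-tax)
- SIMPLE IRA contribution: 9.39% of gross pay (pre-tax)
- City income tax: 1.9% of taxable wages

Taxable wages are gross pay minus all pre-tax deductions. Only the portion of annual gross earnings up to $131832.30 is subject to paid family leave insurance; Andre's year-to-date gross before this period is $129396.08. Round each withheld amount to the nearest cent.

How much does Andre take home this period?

$9471.15

SIMPLE IRA contribution: $13070.64 × 0.0939 = $1227.33
Taxable wages = $13070.64 − $1227.33 = $11843.31
City income tax: $11843.31 × 0.019 = $225.02
Federal tax withheld: $11843.31 × 0.118 = $1397.51
State income tax: $11843.31 × 0.04 = $473.73
Paid family leave insurance: only $131832.30 − $129396.08 = $2436.22 of this check is subject → $2436.22 × 0.0129 = $31.43
Employee stock purchase plan: $244.47
Total deductions = $1227.33 + $225.02 + $1397.51 + $473.73 + $31.43 + $244.47 = $3599.49
Net pay = $13070.64 − $3599.49 = $9471.15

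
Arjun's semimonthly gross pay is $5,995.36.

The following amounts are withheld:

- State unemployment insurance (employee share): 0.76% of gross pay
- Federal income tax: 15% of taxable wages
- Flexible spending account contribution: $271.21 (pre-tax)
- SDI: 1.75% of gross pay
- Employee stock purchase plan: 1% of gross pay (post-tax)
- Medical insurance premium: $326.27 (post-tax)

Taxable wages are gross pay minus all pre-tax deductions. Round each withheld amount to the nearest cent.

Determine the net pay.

$4,328.83

Flexible spending account contribution: $271.21
Taxable wages = $5,995.36 − $271.21 = $5,724.15
Federal income tax: $5,724.15 × 0.15 = $858.62
State unemployment insurance (employee share): $5,995.36 × 0.0076 = $45.56
SDI: $5,995.36 × 0.0175 = $104.92
Medical insurance premium: $326.27
Employee stock purchase plan: $5,995.36 × 0.01 = $59.95
Total deductions = $271.21 + $858.62 + $45.56 + $104.92 + $326.27 + $59.95 = $1,666.53
Net pay = $5,995.36 − $1,666.53 = $4,328.83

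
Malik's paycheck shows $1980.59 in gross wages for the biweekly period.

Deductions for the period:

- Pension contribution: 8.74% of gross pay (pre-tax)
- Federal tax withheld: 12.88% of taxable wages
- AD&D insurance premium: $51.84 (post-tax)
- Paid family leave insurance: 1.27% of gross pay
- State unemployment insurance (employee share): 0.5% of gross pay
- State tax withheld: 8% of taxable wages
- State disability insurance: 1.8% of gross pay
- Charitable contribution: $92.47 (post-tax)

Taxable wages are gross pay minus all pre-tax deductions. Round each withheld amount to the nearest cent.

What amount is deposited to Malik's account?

Pension contribution: $1980.59 × 0.0874 = $173.10
Taxable wages = $1980.59 − $173.10 = $1807.49
Federal tax withheld: $1807.49 × 0.1288 = $232.80
State tax withheld: $1807.49 × 0.08 = $144.60
State disability insurance: $1980.59 × 0.018 = $35.65
State unemployment insurance (employee share): $1980.59 × 0.005 = $9.90
Paid family leave insurance: $1980.59 × 0.0127 = $25.15
AD&D insurance premium: $51.84
Charitable contribution: $92.47
Total deductions = $173.10 + $232.80 + $144.60 + $35.65 + $9.90 + $25.15 + $51.84 + $92.47 = $765.51
Net pay = $1980.59 − $765.51 = $1215.08

$1215.08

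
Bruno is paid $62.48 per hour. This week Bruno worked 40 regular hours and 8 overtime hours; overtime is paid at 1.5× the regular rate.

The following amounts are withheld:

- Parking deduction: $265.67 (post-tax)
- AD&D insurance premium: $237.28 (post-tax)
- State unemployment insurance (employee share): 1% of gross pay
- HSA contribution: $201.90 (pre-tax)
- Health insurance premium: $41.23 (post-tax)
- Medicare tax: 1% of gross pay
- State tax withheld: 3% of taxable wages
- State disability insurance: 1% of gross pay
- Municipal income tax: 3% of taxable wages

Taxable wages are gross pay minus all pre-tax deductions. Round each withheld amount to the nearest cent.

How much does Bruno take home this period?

$2,222.59

Regular pay: 40 × $62.48 = $2,499.20
Overtime pay: 8 × $62.48 × 1.5 = $749.76
Gross pay = $2,499.20 + $749.76 = $3,248.96
HSA contribution: $201.90
Taxable wages = $3,248.96 − $201.90 = $3,047.06
State tax withheld: $3,047.06 × 0.03 = $91.41
Municipal income tax: $3,047.06 × 0.03 = $91.41
State disability insurance: $3,248.96 × 0.01 = $32.49
Medicare tax: $3,248.96 × 0.01 = $32.49
State unemployment insurance (employee share): $3,248.96 × 0.01 = $32.49
Parking deduction: $265.67
Health insurance premium: $41.23
AD&D insurance premium: $237.28
Total deductions = $201.90 + $91.41 + $91.41 + $32.49 + $32.49 + $32.49 + $265.67 + $41.23 + $237.28 = $1,026.37
Net pay = $3,248.96 − $1,026.37 = $2,222.59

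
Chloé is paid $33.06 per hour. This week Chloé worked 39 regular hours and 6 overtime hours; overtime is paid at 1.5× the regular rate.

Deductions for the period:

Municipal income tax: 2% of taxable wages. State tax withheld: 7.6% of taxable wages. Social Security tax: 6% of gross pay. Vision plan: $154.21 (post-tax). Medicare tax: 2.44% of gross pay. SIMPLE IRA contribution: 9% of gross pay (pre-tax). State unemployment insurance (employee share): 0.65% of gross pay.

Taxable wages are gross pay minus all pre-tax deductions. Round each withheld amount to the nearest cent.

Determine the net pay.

Regular pay: 39 × $33.06 = $1,289.34
Overtime pay: 6 × $33.06 × 1.5 = $297.54
Gross pay = $1,289.34 + $297.54 = $1,586.88
SIMPLE IRA contribution: $1,586.88 × 0.09 = $142.82
Taxable wages = $1,586.88 − $142.82 = $1,444.06
State tax withheld: $1,444.06 × 0.076 = $109.75
Municipal income tax: $1,444.06 × 0.02 = $28.88
Medicare tax: $1,586.88 × 0.0244 = $38.72
State unemployment insurance (employee share): $1,586.88 × 0.0065 = $10.31
Social Security tax: $1,586.88 × 0.06 = $95.21
Vision plan: $154.21
Total deductions = $142.82 + $109.75 + $28.88 + $38.72 + $10.31 + $95.21 + $154.21 = $579.90
Net pay = $1,586.88 − $579.90 = $1,006.98

$1,006.98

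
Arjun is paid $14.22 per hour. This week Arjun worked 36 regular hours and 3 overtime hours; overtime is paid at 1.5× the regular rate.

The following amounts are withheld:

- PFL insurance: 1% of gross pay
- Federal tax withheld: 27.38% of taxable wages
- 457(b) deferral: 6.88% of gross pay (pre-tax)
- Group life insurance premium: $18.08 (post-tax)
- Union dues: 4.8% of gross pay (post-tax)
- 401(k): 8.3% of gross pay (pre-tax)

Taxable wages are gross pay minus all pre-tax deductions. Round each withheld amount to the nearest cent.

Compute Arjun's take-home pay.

$303.26

Regular pay: 36 × $14.22 = $511.92
Overtime pay: 3 × $14.22 × 1.5 = $63.99
Gross pay = $511.92 + $63.99 = $575.91
457(b) deferral: $575.91 × 0.0688 = $39.62
401(k): $575.91 × 0.083 = $47.80
Pre-tax total = $39.62 + $47.80 = $87.42
Taxable wages = $575.91 − $87.42 = $488.49
Federal tax withheld: $488.49 × 0.2738 = $133.75
PFL insurance: $575.91 × 0.01 = $5.76
Group life insurance premium: $18.08
Union dues: $575.91 × 0.048 = $27.64
Total deductions = $39.62 + $47.80 + $133.75 + $5.76 + $18.08 + $27.64 = $272.65
Net pay = $575.91 − $272.65 = $303.26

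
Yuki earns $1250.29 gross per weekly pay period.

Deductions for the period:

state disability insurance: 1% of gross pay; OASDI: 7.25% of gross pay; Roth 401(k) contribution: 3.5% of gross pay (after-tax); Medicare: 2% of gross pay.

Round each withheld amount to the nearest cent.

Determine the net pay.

$1078.37

Medicare: $1250.29 × 0.02 = $25.01
OASDI: $1250.29 × 0.0725 = $90.65
State disability insurance: $1250.29 × 0.01 = $12.50
Roth 401(k) contribution: $1250.29 × 0.035 = $43.76
Total deductions = $25.01 + $90.65 + $12.50 + $43.76 = $171.92
Net pay = $1250.29 − $171.92 = $1078.37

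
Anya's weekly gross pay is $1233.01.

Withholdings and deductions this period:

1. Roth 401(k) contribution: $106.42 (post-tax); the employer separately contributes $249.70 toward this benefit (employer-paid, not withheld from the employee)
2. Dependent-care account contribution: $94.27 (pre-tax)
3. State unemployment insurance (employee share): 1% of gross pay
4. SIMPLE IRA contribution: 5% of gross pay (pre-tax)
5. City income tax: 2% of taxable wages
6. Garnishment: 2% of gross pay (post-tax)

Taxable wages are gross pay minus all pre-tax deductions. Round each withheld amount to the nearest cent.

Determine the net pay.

SIMPLE IRA contribution: $1233.01 × 0.05 = $61.65
Dependent-care account contribution: $94.27
Pre-tax total = $61.65 + $94.27 = $155.92
Taxable wages = $1233.01 − $155.92 = $1077.09
City income tax: $1077.09 × 0.02 = $21.54
State unemployment insurance (employee share): $1233.01 × 0.01 = $12.33
Roth 401(k) contribution: $106.42
Garnishment: $1233.01 × 0.02 = $24.66
(Employer's $249.70 toward Roth 401(k) contribution is not withheld from the employee.)
Total deductions = $61.65 + $94.27 + $21.54 + $12.33 + $106.42 + $24.66 = $320.87
Net pay = $1233.01 − $320.87 = $912.14

$912.14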